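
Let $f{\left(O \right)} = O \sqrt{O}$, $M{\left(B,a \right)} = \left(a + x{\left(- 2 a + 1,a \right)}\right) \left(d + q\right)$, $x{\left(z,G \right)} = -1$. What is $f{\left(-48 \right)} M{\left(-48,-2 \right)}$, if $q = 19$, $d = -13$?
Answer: $3456 i \sqrt{3} \approx 5986.0 i$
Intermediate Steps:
$M{\left(B,a \right)} = -6 + 6 a$ ($M{\left(B,a \right)} = \left(a - 1\right) \left(-13 + 19\right) = \left(-1 + a\right) 6 = -6 + 6 a$)
$f{\left(O \right)} = O^{\frac{3}{2}}$
$f{\left(-48 \right)} M{\left(-48,-2 \right)} = \left(-48\right)^{\frac{3}{2}} \left(-6 + 6 \left(-2\right)\right) = - 192 i \sqrt{3} \left(-6 - 12\right) = - 192 i \sqrt{3} \left(-18\right) = 3456 i \sqrt{3}$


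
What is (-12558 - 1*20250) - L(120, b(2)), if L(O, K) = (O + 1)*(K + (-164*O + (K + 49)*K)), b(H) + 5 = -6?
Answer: 2400381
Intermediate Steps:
b(H) = -11 (b(H) = -5 - 6 = -11)
L(O, K) = (1 + O)*(K - 164*O + K*(49 + K)) (L(O, K) = (1 + O)*(K + (-164*O + (49 + K)*K)) = (1 + O)*(K + (-164*O + K*(49 + K))) = (1 + O)*(K - 164*O + K*(49 + K)))
(-12558 - 1*20250) - L(120, b(2)) = (-12558 - 1*20250) - ((-11)² - 164*120 - 164*120² + 50*(-11) + 120*(-11)² + 50*(-11)*120) = (-12558 - 20250) - (121 - 19680 - 164*14400 - 550 + 120*121 - 66000) = -32808 - (121 - 19680 - 2361600 - 550 + 14520 - 66000) = -32808 - 1*(-2433189) = -32808 + 2433189 = 2400381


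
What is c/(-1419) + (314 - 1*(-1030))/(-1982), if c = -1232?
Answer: 24304/127839 ≈ 0.19011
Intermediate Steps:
c/(-1419) + (314 - 1*(-1030))/(-1982) = -1232/(-1419) + (314 - 1*(-1030))/(-1982) = -1232*(-1/1419) + (314 + 1030)*(-1/1982) = 112/129 + 1344*(-1/1982) = 112/129 - 672/991 = 24304/127839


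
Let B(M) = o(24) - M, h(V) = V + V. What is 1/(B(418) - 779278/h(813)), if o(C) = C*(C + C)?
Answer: 813/207103 ≈ 0.0039256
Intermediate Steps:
o(C) = 2*C**2 (o(C) = C*(2*C) = 2*C**2)
h(V) = 2*V
B(M) = 1152 - M (B(M) = 2*24**2 - M = 2*576 - M = 1152 - M)
1/(B(418) - 779278/h(813)) = 1/((1152 - 1*418) - 779278/(2*813)) = 1/((1152 - 418) - 779278/1626) = 1/(734 - 779278*1/1626) = 1/(734 - 389639/813) = 1/(207103/813) = 813/207103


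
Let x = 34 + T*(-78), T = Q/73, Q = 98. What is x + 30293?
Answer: 2206227/73 ≈ 30222.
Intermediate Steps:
T = 98/73 ≈ 1.3425
x = -5162/73 (x = 34 + (98/73)*(-78) = 34 - 7644/73 = -5162/73 ≈ -70.712)
x + 30293 = -5162/73 + 30293 = 2206227/73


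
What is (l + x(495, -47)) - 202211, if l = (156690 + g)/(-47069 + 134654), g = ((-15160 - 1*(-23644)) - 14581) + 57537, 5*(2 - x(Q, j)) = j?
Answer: -17709443836/87585 ≈ -2.0220e+5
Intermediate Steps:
x(Q, j) = 2 - j/5
g = 51440 (g = ((-15160 + 23644) - 14581) + 57537 = (8484 - 14581) + 57537 = -6097 + 57537 = 51440)
l = 41626/17517 (l = (156690 + 51440)/(-47069 + 134654) = 208130/87585 = 208130*(1/87585) = 41626/17517 ≈ 2.3763)
(l + x(495, -47)) - 202211 = (41626/17517 + (2 - 1/5*(-47))) - 202211 = (41626/17517 + (2 + 47/5)) - 202211 = (41626/17517 + 57/5) - 202211 = 1206599/87585 - 202211 = -17709443836/87585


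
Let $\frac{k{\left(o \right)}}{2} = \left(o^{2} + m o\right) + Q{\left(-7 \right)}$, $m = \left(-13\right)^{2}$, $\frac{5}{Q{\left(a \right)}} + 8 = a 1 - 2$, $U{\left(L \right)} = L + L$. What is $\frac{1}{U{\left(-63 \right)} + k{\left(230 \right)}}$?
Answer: $\frac{17}{3118028} \approx 5.4522 \cdot 10^{-6}$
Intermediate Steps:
$U{\left(L \right)} = 2 L$
$Q{\left(a \right)} = \frac{5}{-10 + a}$ ($Q{\left(a \right)} = \frac{5}{-8 + \left(a 1 - 2\right)} = \frac{5}{-8 + \left(a - 2\right)} = \frac{5}{-8 + \left(-2 + a\right)} = \frac{5}{-10 + a}$)
$m = 169$
$k{\left(o \right)} = - \frac{10}{17} + 2 o^{2} + 338 o$ ($k{\left(o \right)} = 2 \left(\left(o^{2} + 169 o\right) + \frac{5}{-10 - 7}\right) = 2 \left(\left(o^{2} + 169 o\right) + \frac{5}{-17}\right) = 2 \left(\left(o^{2} + 169 o\right) + 5 \left(- \frac{1}{17}\right)\right) = 2 \left(\left(o^{2} + 169 o\right) - \frac{5}{17}\right) = 2 \left(- \frac{5}{17} + o^{2} + 169 o\right) = - \frac{10}{17} + 2 o^{2} + 338 o$)
$\frac{1}{U{\left(-63 \right)} + k{\left(230 \right)}} = \frac{1}{2 \left(-63\right) + \left(- \frac{10}{17} + 2 \cdot 230^{2} + 338 \cdot 230\right)} = \frac{1}{-126 + \left(- \frac{10}{17} + 2 \cdot 52900 + 77740\right)} = \frac{1}{-126 + \left(- \frac{10}{17} + 105800 + 77740\right)} = \frac{1}{-126 + \frac{3120170}{17}} = \frac{1}{\frac{3118028}{17}} = \frac{17}{3118028}$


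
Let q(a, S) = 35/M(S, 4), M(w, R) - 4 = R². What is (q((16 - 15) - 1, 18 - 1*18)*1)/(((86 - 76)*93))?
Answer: 7/3720 ≈ 0.0018817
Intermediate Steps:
M(w, R) = 4 + R²
q(a, S) = 7/4 (q(a, S) = 35/(4 + 4²) = 35/(4 + 16) = 35/20 = 35*(1/20) = 7/4)
(q((16 - 15) - 1, 18 - 1*18)*1)/(((86 - 76)*93)) = ((7/4)*1)/(((86 - 76)*93)) = 7/(4*((10*93))) = (7/4)/930 = (7/4)*(1/930) = 7/3720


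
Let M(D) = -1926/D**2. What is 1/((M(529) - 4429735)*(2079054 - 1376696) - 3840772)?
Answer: -279841/870659134084013090 ≈ -3.2141e-13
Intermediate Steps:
M(D) = -1926/D**2
1/((M(529) - 4429735)*(2079054 - 1376696) - 3840772) = 1/((-1926/529**2 - 4429735)*(2079054 - 1376696) - 3840772) = 1/((-1926*1/279841 - 4429735)*702358 - 3840772) = 1/((-1926/279841 - 4429735)*702358 - 3840772) = 1/(-1239621474061/279841*702358 - 3840772) = 1/(-870658059278535838/279841 - 3840772) = 1/(-870659134084013090/279841) = -279841/870659134084013090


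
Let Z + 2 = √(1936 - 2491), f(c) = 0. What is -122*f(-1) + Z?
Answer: -2 + I*√555 ≈ -2.0 + 23.558*I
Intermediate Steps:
Z = -2 + I*√555 (Z = -2 + √(1936 - 2491) = -2 + √(-555) = -2 + I*√555 ≈ -2.0 + 23.558*I)
-122*f(-1) + Z = -122*0 + (-2 + I*√555) = 0 + (-2 + I*√555) = -2 + I*√555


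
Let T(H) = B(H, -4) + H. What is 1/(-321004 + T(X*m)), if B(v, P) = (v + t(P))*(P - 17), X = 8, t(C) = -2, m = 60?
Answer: -1/330562 ≈ -3.0252e-6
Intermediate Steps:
B(v, P) = (-17 + P)*(-2 + v) (B(v, P) = (v - 2)*(P - 17) = (-2 + v)*(-17 + P) = (-17 + P)*(-2 + v))
T(H) = 42 - 20*H (T(H) = (34 - 17*H - 2*(-4) - 4*H) + H = (34 - 17*H + 8 - 4*H) + H = (42 - 21*H) + H = 42 - 20*H)
1/(-321004 + T(X*m)) = 1/(-321004 + (42 - 160*60)) = 1/(-321004 + (42 - 20*480)) = 1/(-321004 + (42 - 9600)) = 1/(-321004 - 9558) = 1/(-330562) = -1/330562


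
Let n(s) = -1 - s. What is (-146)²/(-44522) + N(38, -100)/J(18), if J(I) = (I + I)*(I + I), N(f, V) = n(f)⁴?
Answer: 635625893/356176 ≈ 1784.6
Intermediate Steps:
N(f, V) = (-1 - f)⁴
J(I) = 4*I² (J(I) = (2*I)*(2*I) = 4*I²)
(-146)²/(-44522) + N(38, -100)/J(18) = (-146)²/(-44522) + (1 + 38)⁴/((4*18²)) = 21316*(-1/44522) + 39⁴/((4*324)) = -10658/22261 + 2313441/1296 = -10658/22261 + 2313441*(1/1296) = -10658/22261 + 28561/16 = 635625893/356176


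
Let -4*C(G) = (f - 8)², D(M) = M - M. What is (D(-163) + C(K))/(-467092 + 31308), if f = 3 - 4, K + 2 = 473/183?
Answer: 81/1743136 ≈ 4.6468e-5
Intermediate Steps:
D(M) = 0
K = 107/183 (K = -2 + 473/183 = 107/183 ≈ 0.58470)
f = -1
C(G) = -81/4 (C(G) = -(-1 - 8)²/4 = -¼*(-9)² = -¼*81 = -81/4)
(D(-163) + C(K))/(-467092 + 31308) = (0 - 81/4)/(-467092 + 31308) = -81/4/(-435784) = -81/4*(-1/435784) = 81/1743136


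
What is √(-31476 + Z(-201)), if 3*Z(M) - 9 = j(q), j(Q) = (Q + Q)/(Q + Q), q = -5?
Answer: I*√283254/3 ≈ 177.41*I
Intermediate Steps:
j(Q) = 1 (j(Q) = (2*Q)/((2*Q)) = (2*Q)*(1/(2*Q)) = 1)
Z(M) = 10/3 (Z(M) = 3 + (⅓)*1 = 3 + ⅓ = 10/3)
√(-31476 + Z(-201)) = √(-31476 + 10/3) = √(-94418/3) = I*√283254/3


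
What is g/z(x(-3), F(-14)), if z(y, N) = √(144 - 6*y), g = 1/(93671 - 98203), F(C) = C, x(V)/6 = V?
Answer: -√7/190344 ≈ -1.3900e-5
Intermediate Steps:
x(V) = 6*V
g = -1/4532 (g = 1/(-4532) = -1/4532 ≈ -0.00022065)
g/z(x(-3), F(-14)) = -1/(4532*√(144 - 36*(-3))) = -1/(4532*√(144 - 6*(-18))) = -1/(4532*√(144 + 108)) = -√7/42/4532 = -√7/190344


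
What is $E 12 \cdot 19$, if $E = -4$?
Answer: $-912$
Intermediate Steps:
$E 12 \cdot 19 = \left(-4\right) 12 \cdot 19 = \left(-48\right) 19 = -912$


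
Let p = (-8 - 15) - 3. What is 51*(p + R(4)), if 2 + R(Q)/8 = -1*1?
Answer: -2550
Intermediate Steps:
R(Q) = -24 (R(Q) = -16 + 8*(-1*1) = -16 + 8*(-1) = -16 - 8 = -24)
p = -26 (p = -23 - 3 = -26)
51*(p + R(4)) = 51*(-26 - 24) = 51*(-50) = -2550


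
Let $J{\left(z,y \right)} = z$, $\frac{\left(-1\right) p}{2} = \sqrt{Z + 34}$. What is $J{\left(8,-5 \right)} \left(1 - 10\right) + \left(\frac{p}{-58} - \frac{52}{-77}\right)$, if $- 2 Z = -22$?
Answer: $- \frac{5492}{77} + \frac{3 \sqrt{5}}{29} \approx -71.093$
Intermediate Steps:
$Z = 11$ ($Z = \left(- \frac{1}{2}\right) \left(-22\right) = 11$)
$p = - 6 \sqrt{5}$ ($p = - 2 \sqrt{11 + 34} = - 2 \sqrt{45} = - 2 \cdot 3 \sqrt{5} = - 6 \sqrt{5} \approx -13.416$)
$J{\left(8,-5 \right)} \left(1 - 10\right) + \left(\frac{p}{-58} - \frac{52}{-77}\right) = 8 \left(1 - 10\right) + \left(\frac{\left(-6\right) \sqrt{5}}{-58} - \frac{52}{-77}\right) = 8 \left(1 - 10\right) + \left(- 6 \sqrt{5} \left(- \frac{1}{58}\right) - - \frac{52}{77}\right) = 8 \left(-9\right) + \left(\frac{3 \sqrt{5}}{29} + \frac{52}{77}\right) = -72 + \left(\frac{52}{77} + \frac{3 \sqrt{5}}{29}\right) = - \frac{5492}{77} + \frac{3 \sqrt{5}}{29}$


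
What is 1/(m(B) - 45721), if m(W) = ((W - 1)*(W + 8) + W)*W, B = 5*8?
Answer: 1/30759 ≈ 3.2511e-5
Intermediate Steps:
B = 40
m(W) = W*(W + (-1 + W)*(8 + W)) (m(W) = ((-1 + W)*(8 + W) + W)*W = (W + (-1 + W)*(8 + W))*W = W*(W + (-1 + W)*(8 + W)))
1/(m(B) - 45721) = 1/(40*(-8 + 40² + 8*40) - 45721) = 1/(40*(-8 + 1600 + 320) - 45721) = 1/(40*1912 - 45721) = 1/(76480 - 45721) = 1/30759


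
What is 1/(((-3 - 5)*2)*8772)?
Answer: -1/140352 ≈ -7.1249e-6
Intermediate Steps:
1/(((-3 - 5)*2)*8772) = 1/(-8*2*8772) = 1/(-16*8772) = 1/(-140352) = -1/140352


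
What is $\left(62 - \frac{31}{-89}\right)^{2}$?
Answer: $\frac{30791401}{7921} \approx 3887.3$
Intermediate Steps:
$\left(62 - \frac{31}{-89}\right)^{2} = \left(62 - - \frac{31}{89}\right)^{2} = \left(62 + \frac{31}{89}\right)^{2} = \left(\frac{5549}{89}\right)^{2} = \frac{30791401}{7921}$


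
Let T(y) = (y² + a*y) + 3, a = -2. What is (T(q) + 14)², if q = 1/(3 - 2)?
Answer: 256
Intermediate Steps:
q = 1 (q = 1/1 = 1)
T(y) = 3 + y² - 2*y (T(y) = (y² - 2*y) + 3 = 3 + y² - 2*y)
(T(q) + 14)² = ((3 + 1² - 2*1) + 14)² = ((3 + 1 - 2) + 14)² = (2 + 14)² = 16² = 256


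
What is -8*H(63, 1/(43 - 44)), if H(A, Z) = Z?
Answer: 8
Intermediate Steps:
-8*H(63, 1/(43 - 44)) = -8/(43 - 44) = -8/(-1) = -8*(-1) = 8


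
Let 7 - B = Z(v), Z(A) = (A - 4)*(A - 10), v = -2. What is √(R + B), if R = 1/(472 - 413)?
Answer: 3*I*√25134/59 ≈ 8.0612*I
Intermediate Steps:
R = 1/59 ≈ 0.016949
Z(A) = (-10 + A)*(-4 + A) (Z(A) = (-4 + A)*(-10 + A) = (-10 + A)*(-4 + A))
B = -65 (B = 7 - (40 + (-2)² - 14*(-2)) = 7 - (40 + 4 + 28) = 7 - 1*72 = 7 - 72 = -65)
√(R + B) = √(1/59 - 65) = √(-3834/59) = 3*I*√25134/59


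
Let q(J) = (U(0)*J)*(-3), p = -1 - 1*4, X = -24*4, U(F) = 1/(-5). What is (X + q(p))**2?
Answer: 9801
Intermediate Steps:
U(F) = -1/5
X = -96
p = -5 (p = -1 - 4 = -5)
q(J) = 3*J/5 (q(J) = -J/5*(-3) = 3*J/5)
(X + q(p))**2 = (-96 + (3/5)*(-5))**2 = (-96 - 3)**2 = (-99)**2 = 9801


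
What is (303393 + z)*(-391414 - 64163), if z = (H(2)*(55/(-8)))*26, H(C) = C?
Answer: -276112007967/2 ≈ -1.3806e+11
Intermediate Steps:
z = -715/2 (z = (2*(55/(-8)))*26 = (2*(55*(-⅛)))*26 = (2*(-55/8))*26 = -55/4*26 = -715/2 ≈ -357.50)
(303393 + z)*(-391414 - 64163) = (303393 - 715/2)*(-391414 - 64163) = (606071/2)*(-455577) = -276112007967/2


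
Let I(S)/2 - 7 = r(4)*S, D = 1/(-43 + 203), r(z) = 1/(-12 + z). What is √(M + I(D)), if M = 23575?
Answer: √150969590/80 ≈ 153.59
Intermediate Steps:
D = 1/160 ≈ 0.0062500
I(S) = 14 - S/4 (I(S) = 14 + 2*(S/(-12 + 4)) = 14 + 2*(S/(-8)) = 14 + 2*(-S/8) = 14 - S/4)
√(M + I(D)) = √(23575 + (14 - ¼*1/160)) = √(23575 + (14 - 1/640)) = √(23575 + 8959/640) = √(15096959/640) = √150969590/80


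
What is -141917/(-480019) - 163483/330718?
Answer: -31540439771/158750923642 ≈ -0.19868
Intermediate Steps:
-141917/(-480019) - 163483/330718 = -141917*(-1/480019) - 163483*1/330718 = 141917/480019 - 163483/330718 = -31540439771/158750923642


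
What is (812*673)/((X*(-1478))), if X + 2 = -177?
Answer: 273238/132281 ≈ 2.0656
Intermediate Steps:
X = -179 (X = -2 - 177 = -179)
(812*673)/((X*(-1478))) = (812*673)/((-179*(-1478))) = 546476/264562 = 546476*(1/264562) = 273238/132281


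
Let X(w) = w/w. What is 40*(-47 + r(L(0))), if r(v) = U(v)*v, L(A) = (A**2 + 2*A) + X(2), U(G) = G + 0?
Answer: -1840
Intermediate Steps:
X(w) = 1
U(G) = G
L(A) = 1 + A**2 + 2*A (L(A) = (A**2 + 2*A) + 1 = 1 + A**2 + 2*A)
r(v) = v**2 (r(v) = v*v = v**2)
40*(-47 + r(L(0))) = 40*(-47 + (1 + 0**2 + 2*0)**2) = 40*(-47 + (1 + 0 + 0)**2) = 40*(-47 + 1**2) = 40*(-47 + 1) = 40*(-46) = -1840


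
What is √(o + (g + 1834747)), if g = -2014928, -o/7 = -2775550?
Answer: 3*√2138741 ≈ 4387.3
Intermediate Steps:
o = 19428850 (o = -7*(-2775550) = 19428850)
√(o + (g + 1834747)) = √(19428850 + (-2014928 + 1834747)) = √(19428850 - 180181) = √19248669 = 3*√2138741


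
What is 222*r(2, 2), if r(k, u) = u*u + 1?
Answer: 1110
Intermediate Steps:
r(k, u) = 1 + u² (r(k, u) = u² + 1 = 1 + u²)
222*r(2, 2) = 222*(1 + 2²) = 222*(1 + 4) = 222*5 = 1110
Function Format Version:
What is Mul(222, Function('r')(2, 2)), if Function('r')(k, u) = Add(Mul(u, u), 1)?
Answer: 1110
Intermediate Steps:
Function('r')(k, u) = Add(1, Pow(u, 2)) (Function('r')(k, u) = Add(Pow(u, 2), 1) = Add(1, Pow(u, 2)))
Mul(222, Function('r')(2, 2)) = Mul(222, Add(1, Pow(2, 2))) = Mul(222, Add(1, 4)) = Mul(222, 5) = 1110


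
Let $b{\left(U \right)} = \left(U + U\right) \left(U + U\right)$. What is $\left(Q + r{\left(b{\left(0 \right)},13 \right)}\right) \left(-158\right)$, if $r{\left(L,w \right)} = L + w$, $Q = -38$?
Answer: $3950$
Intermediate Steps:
$b{\left(U \right)} = 4 U^{2}$ ($b{\left(U \right)} = 2 U 2 U = 4 U^{2}$)
$\left(Q + r{\left(b{\left(0 \right)},13 \right)}\right) \left(-158\right) = \left(-38 + \left(4 \cdot 0^{2} + 13\right)\right) \left(-158\right) = \left(-38 + \left(4 \cdot 0 + 13\right)\right) \left(-158\right) = \left(-38 + \left(0 + 13\right)\right) \left(-158\right) = \left(-38 + 13\right) \left(-158\right) = \left(-25\right) \left(-158\right) = 3950$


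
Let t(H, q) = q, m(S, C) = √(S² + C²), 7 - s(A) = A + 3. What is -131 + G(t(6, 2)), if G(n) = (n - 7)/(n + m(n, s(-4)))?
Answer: -4187/32 - 5*√17/32 ≈ -131.49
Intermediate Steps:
s(A) = 4 - A (s(A) = 7 - (A + 3) = 7 - (3 + A) = 7 + (-3 - A) = 4 - A)
m(S, C) = √(C² + S²)
G(n) = (-7 + n)/(n + √(64 + n²)) (G(n) = (n - 7)/(n + √((4 - 1*(-4))² + n²)) = (-7 + n)/(n + √((4 + 4)² + n²)) = (-7 + n)/(n + √(8² + n²)) = (-7 + n)/(n + √(64 + n²)))
-131 + G(t(6, 2)) = -131 + (-7 + 2)/(2 + √(64 + 2²)) = -131 - 5/(2 + √(64 + 4)) = -131 - 5/(2 + √68) = -131 - 5/(2 + 2*√17)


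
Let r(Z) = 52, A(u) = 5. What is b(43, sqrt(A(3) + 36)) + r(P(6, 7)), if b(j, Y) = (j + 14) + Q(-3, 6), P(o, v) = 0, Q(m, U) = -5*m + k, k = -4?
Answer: 120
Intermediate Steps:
Q(m, U) = -4 - 5*m (Q(m, U) = -5*m - 4 = -4 - 5*m)
b(j, Y) = 25 + j (b(j, Y) = (j + 14) + (-4 - 5*(-3)) = (14 + j) + (-4 + 15) = (14 + j) + 11 = 25 + j)
b(43, sqrt(A(3) + 36)) + r(P(6, 7)) = (25 + 43) + 52 = 68 + 52 = 120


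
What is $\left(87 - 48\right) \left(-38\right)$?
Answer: $-1482$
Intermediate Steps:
$\left(87 - 48\right) \left(-38\right) = 39 \left(-38\right) = -1482$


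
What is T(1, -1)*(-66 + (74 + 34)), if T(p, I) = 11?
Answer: 462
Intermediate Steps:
T(1, -1)*(-66 + (74 + 34)) = 11*(-66 + (74 + 34)) = 11*(-66 + 108) = 11*42 = 462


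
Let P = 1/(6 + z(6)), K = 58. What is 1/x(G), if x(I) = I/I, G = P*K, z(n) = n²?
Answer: 1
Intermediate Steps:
P = 1/42 (P = 1/(6 + 6²) = 1/(6 + 36) = 1/42 ≈ 0.023810)
G = 29/21 (G = (1/42)*58 = 29/21 ≈ 1.3810)
x(I) = 1
1/x(G) = 1/1 = 1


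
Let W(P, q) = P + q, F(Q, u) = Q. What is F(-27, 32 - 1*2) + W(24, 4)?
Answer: 1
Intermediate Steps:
F(-27, 32 - 1*2) + W(24, 4) = -27 + (24 + 4) = -27 + 28 = 1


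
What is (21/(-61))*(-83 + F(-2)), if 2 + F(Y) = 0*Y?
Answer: 1785/61 ≈ 29.262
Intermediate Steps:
F(Y) = -2 (F(Y) = -2 + 0*Y = -2 + 0 = -2)
(21/(-61))*(-83 + F(-2)) = (21/(-61))*(-83 - 2) = (21*(-1/61))*(-85) = -21/61*(-85) = 1785/61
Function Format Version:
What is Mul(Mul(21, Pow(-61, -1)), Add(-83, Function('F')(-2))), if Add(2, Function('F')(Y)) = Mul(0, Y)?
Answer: Rational(1785, 61) ≈ 29.262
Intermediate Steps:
Function('F')(Y) = -2 (Function('F')(Y) = Add(-2, Mul(0, Y)) = Add(-2, 0) = -2)
Mul(Mul(21, Pow(-61, -1)), Add(-83, Function('F')(-2))) = Mul(Mul(21, Pow(-61, -1)), Add(-83, -2)) = Mul(Mul(21, Rational(-1, 61)), -85) = Mul(Rational(-21, 61), -85) = Rational(1785, 61)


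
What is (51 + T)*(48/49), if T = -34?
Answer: 816/49 ≈ 16.653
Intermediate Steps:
(51 + T)*(48/49) = (51 - 34)*(48/49) = 17*(48*(1/49)) = 17*(48/49) = 816/49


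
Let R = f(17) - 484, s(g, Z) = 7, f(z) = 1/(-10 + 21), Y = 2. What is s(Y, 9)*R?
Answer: -37261/11 ≈ -3387.4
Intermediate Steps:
f(z) = 1/11
R = -5323/11 (R = 1/11 - 484 = -5323/11 ≈ -483.91)
s(Y, 9)*R = 7*(-5323/11) = -37261/11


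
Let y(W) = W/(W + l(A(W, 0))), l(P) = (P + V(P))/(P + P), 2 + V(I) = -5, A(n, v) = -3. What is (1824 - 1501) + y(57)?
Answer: 57019/176 ≈ 323.97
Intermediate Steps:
V(I) = -7 (V(I) = -2 - 5 = -7)
l(P) = (-7 + P)/(2*P) (l(P) = (P - 7)/(P + P) = (-7 + P)/((2*P)) = (-7 + P)*(1/(2*P)) = (-7 + P)/(2*P))
y(W) = W/(5/3 + W) (y(W) = W/(W + (½)*(-7 - 3)/(-3)) = W/(W + (½)*(-⅓)*(-10)) = W/(W + 5/3) = W/(5/3 + W))
(1824 - 1501) + y(57) = (1824 - 1501) + 3*57/(5 + 3*57) = 323 + 3*57/(5 + 171) = 323 + 3*57/176 = 323 + 3*57*(1/176) = 323 + 171/176 = 57019/176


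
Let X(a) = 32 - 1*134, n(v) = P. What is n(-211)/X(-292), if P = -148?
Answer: 74/51 ≈ 1.4510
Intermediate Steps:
n(v) = -148
X(a) = -102 (X(a) = 32 - 134 = -102)
n(-211)/X(-292) = -148/(-102) = -148*(-1/102) = 74/51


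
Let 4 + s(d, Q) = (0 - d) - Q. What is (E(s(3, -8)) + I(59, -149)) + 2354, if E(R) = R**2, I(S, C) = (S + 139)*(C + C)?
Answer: -56649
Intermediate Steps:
I(S, C) = 2*C*(139 + S) (I(S, C) = (139 + S)*(2*C) = 2*C*(139 + S))
s(d, Q) = -4 - Q - d (s(d, Q) = -4 + ((0 - d) - Q) = -4 + (-d - Q) = -4 + (-Q - d) = -4 - Q - d)
(E(s(3, -8)) + I(59, -149)) + 2354 = ((-4 - 1*(-8) - 1*3)**2 + 2*(-149)*(139 + 59)) + 2354 = ((-4 + 8 - 3)**2 + 2*(-149)*198) + 2354 = (1**2 - 59004) + 2354 = (1 - 59004) + 2354 = -59003 + 2354 = -56649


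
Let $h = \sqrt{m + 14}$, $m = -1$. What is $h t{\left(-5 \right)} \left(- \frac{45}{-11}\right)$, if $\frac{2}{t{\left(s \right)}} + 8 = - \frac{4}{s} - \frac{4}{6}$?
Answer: $- \frac{675 \sqrt{13}}{649} \approx -3.75$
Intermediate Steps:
$h = \sqrt{13}$ ($h = \sqrt{-1 + 14} = \sqrt{13} \approx 3.6056$)
$t{\left(s \right)} = \frac{2}{- \frac{26}{3} - \frac{4}{s}}$ ($t{\left(s \right)} = \frac{2}{-8 - \left(\frac{2}{3} + \frac{4}{s}\right)} = \frac{2}{- \frac{26}{3} - \frac{4}{s}}$)
$h t{\left(-5 \right)} \left(- \frac{45}{-11}\right) = \sqrt{13} \left(\left(-3\right) \left(-5\right) \frac{1}{6 + 13 \left(-5\right)}\right) \left(- \frac{45}{-11}\right) = \sqrt{13} \left(\left(-3\right) \left(-5\right) \frac{1}{6 - 65}\right) \left(\left(-45\right) \left(- \frac{1}{11}\right)\right) = \sqrt{13} \left(\left(-3\right) \left(-5\right) \frac{1}{-59}\right) \frac{45}{11} = \sqrt{13} \left(\left(-3\right) \left(-5\right) \left(- \frac{1}{59}\right)\right) \frac{45}{11} = \sqrt{13} \left(- \frac{15}{59}\right) \frac{45}{11} = - \frac{15 \sqrt{13}}{59} \cdot \frac{45}{11} = - \frac{675 \sqrt{13}}{649}$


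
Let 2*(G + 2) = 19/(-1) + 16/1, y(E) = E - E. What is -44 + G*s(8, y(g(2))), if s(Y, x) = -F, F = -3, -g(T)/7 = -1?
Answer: -109/2 ≈ -54.500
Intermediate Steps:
g(T) = 7 (g(T) = -7*(-1) = 7)
y(E) = 0
G = -7/2 (G = -2 + (19/(-1) + 16/1)/2 = -2 + (19*(-1) + 16*1)/2 = -2 + (-19 + 16)/2 = -2 + (1/2)*(-3) = -2 - 3/2 = -7/2 ≈ -3.5000)
s(Y, x) = 3 (s(Y, x) = -1*(-3) = 3)
-44 + G*s(8, y(g(2))) = -44 - 7/2*3 = -44 - 21/2 = -109/2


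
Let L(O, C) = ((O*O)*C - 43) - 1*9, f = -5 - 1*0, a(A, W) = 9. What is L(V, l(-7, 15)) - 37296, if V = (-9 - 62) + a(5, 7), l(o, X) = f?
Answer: -56568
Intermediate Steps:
f = -5 (f = -5 + 0 = -5)
l(o, X) = -5
V = -62 (V = (-9 - 62) + 9 = -71 + 9 = -62)
L(O, C) = -52 + C*O² (L(O, C) = (O²*C - 43) - 9 = (C*O² - 43) - 9 = (-43 + C*O²) - 9 = -52 + C*O²)
L(V, l(-7, 15)) - 37296 = (-52 - 5*(-62)²) - 37296 = (-52 - 5*3844) - 37296 = (-52 - 19220) - 37296 = -19272 - 37296 = -56568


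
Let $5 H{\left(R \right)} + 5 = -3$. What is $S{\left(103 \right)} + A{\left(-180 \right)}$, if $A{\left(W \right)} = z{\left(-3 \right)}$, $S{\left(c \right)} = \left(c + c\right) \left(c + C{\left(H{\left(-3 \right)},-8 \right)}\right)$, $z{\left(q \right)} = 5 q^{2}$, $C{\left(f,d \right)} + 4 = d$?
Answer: $18791$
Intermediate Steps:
$H{\left(R \right)} = - \frac{8}{5}$ ($H{\left(R \right)} = -1 + \frac{1}{5} \left(-3\right) = -1 - \frac{3}{5} = - \frac{8}{5}$)
$C{\left(f,d \right)} = -4 + d$
$S{\left(c \right)} = 2 c \left(-12 + c\right)$ ($S{\left(c \right)} = \left(c + c\right) \left(c - 12\right) = 2 c \left(c - 12\right) = 2 c \left(-12 + c\right)$)
$A{\left(W \right)} = 45$ ($A{\left(W \right)} = 5 \left(-3\right)^{2} = 5 \cdot 9 = 45$)
$S{\left(103 \right)} + A{\left(-180 \right)} = 2 \cdot 103 \left(-12 + 103\right) + 45 = 2 \cdot 103 \cdot 91 + 45 = 18746 + 45 = 18791$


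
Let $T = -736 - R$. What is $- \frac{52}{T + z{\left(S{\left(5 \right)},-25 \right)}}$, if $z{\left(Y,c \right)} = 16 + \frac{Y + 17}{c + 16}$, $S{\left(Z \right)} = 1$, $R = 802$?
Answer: $\frac{13}{381} \approx 0.034121$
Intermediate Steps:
$T = -1538$ ($T = -736 - 802 = -1538$)
$z{\left(Y,c \right)} = 16 + \frac{17 + Y}{16 + c}$
$- \frac{52}{T + z{\left(S{\left(5 \right)},-25 \right)}} = - \frac{52}{-1538 + \frac{273 + 1 + 16 \left(-25\right)}{16 - 25}} = - \frac{52}{-1538 + \frac{273 + 1 - 400}{-9}} = - \frac{52}{-1538 - -14} = - \frac{52}{-1538 + 14} = - \frac{52}{-1524} = \left(-52\right) \left(- \frac{1}{1524}\right) = \frac{13}{381}$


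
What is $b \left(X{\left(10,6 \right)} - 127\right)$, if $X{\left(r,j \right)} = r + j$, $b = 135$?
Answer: $-14985$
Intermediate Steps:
$X{\left(r,j \right)} = j + r$
$b \left(X{\left(10,6 \right)} - 127\right) = 135 \left(\left(6 + 10\right) - 127\right) = 135 \left(16 - 127\right) = 135 \left(-111\right) = -14985$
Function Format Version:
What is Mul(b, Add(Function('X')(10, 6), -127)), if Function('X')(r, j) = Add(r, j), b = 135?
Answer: -14985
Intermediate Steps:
Function('X')(r, j) = Add(j, r)
Mul(b, Add(Function('X')(10, 6), -127)) = Mul(135, Add(Add(6, 10), -127)) = Mul(135, Add(16, -127)) = Mul(135, -111) = -14985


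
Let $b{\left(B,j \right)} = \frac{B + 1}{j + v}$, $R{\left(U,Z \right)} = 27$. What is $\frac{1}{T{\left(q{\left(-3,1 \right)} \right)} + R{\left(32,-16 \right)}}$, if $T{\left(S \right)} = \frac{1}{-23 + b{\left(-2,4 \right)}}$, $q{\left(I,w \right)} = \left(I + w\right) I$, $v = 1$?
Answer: $\frac{116}{3127} \approx 0.037096$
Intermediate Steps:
$b{\left(B,j \right)} = \frac{1 + B}{1 + j}$ ($b{\left(B,j \right)} = \frac{B + 1}{j + 1} = \frac{1 + B}{1 + j}$)
$q{\left(I,w \right)} = I \left(I + w\right)$
$T{\left(S \right)} = - \frac{5}{116}$ ($T{\left(S \right)} = \frac{1}{-23 + \frac{1 - 2}{1 + 4}} = \frac{1}{-23 + \frac{1}{5} \left(-1\right)} = \frac{1}{-23 - \frac{1}{5}} = \frac{1}{- \frac{116}{5}} = - \frac{5}{116}$)
$\frac{1}{T{\left(q{\left(-3,1 \right)} \right)} + R{\left(32,-16 \right)}} = \frac{1}{- \frac{5}{116} + 27} = \frac{1}{\frac{3127}{116}} = \frac{116}{3127}$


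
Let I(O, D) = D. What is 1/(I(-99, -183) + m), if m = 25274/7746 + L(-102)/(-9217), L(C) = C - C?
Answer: -3873/696122 ≈ -0.0055637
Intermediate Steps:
L(C) = 0
m = 12637/3873 (m = 25274/7746 + 0/(-9217) = 25274*(1/7746) + 0*(-1/9217) = 12637/3873 + 0 = 12637/3873 ≈ 3.2628)
1/(I(-99, -183) + m) = 1/(-183 + 12637/3873) = 1/(-696122/3873) = -3873/696122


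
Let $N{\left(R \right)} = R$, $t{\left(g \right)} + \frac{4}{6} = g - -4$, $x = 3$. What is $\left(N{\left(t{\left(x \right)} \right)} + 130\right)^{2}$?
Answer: $\frac{167281}{9} \approx 18587.0$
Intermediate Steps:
$t{\left(g \right)} = \frac{10}{3} + g$ ($t{\left(g \right)} = - \frac{2}{3} + \left(g - -4\right) = - \frac{2}{3} + \left(g + 4\right) = - \frac{2}{3} + \left(4 + g\right) = \frac{10}{3} + g$)
$\left(N{\left(t{\left(x \right)} \right)} + 130\right)^{2} = \left(\left(\frac{10}{3} + 3\right) + 130\right)^{2} = \left(\frac{19}{3} + 130\right)^{2} = \left(\frac{409}{3}\right)^{2} = \frac{167281}{9}$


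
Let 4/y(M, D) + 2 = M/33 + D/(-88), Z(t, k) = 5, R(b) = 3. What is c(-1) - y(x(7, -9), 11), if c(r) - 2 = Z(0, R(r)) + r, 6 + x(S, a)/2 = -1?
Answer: 5094/673 ≈ 7.5691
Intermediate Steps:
x(S, a) = -14 (x(S, a) = -12 + 2*(-1) = -12 - 2 = -14)
c(r) = 7 + r (c(r) = 2 + (5 + r) = 7 + r)
y(M, D) = 4/(-2 - D/88 + M/33) (y(M, D) = 4/(-2 + (M/33 + D/(-88))) = 4/(-2 + (M*(1/33) + D*(-1/88))) = 4/(-2 + (M/33 - D/88)) = 4/(-2 + (-D/88 + M/33)) = 4/(-2 - D/88 + M/33))
c(-1) - y(x(7, -9), 11) = (7 - 1) - (-1056)/(528 - 8*(-14) + 3*11) = 6 - (-1056)/(528 + 112 + 33) = 6 - (-1056)/673 = 6 - 1*(-1056/673) = 6 + 1056/673 = 5094/673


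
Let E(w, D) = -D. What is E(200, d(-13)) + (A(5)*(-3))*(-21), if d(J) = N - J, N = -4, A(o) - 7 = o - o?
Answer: 432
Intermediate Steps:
A(o) = 7 (A(o) = 7 + (o - o) = 7 + 0 = 7)
d(J) = -4 - J
E(200, d(-13)) + (A(5)*(-3))*(-21) = -(-4 - 1*(-13)) + (7*(-3))*(-21) = -(-4 + 13) - 21*(-21) = -1*9 + 441 = -9 + 441 = 432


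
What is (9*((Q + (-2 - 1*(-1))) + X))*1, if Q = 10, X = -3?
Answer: 54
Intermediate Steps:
(9*((Q + (-2 - 1*(-1))) + X))*1 = (9*((10 + (-2 - 1*(-1))) - 3))*1 = (9*((10 + (-2 + 1)) - 3))*1 = (9*((10 - 1) - 3))*1 = (9*(9 - 3))*1 = (9*6)*1 = 54*1 = 54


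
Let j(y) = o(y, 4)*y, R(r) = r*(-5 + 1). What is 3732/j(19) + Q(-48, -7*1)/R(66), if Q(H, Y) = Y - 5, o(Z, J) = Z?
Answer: 82465/7942 ≈ 10.383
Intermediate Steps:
R(r) = -4*r (R(r) = r*(-4) = -4*r)
Q(H, Y) = -5 + Y
j(y) = y² (j(y) = y*y = y²)
3732/j(19) + Q(-48, -7*1)/R(66) = 3732/(19²) + (-5 - 7*1)/((-4*66)) = 3732/361 + (-5 - 7)/(-264) = 3732*(1/361) - 12*(-1/264) = 3732/361 + 1/22 = 82465/7942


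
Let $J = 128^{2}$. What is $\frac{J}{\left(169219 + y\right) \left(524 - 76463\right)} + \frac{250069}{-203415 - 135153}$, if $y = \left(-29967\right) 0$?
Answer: $- \frac{1071157543180447}{1450235899116696} \approx -0.73861$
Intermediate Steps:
$J = 16384$
$y = 0$
$\frac{J}{\left(169219 + y\right) \left(524 - 76463\right)} + \frac{250069}{-203415 - 135153} = \frac{16384}{\left(169219 + 0\right) \left(524 - 76463\right)} + \frac{250069}{-203415 - 135153} = \frac{16384}{169219 \left(-75939\right)} + \frac{250069}{-203415 - 135153} = \frac{16384}{-12850321641} + \frac{250069}{-338568} = 16384 \left(- \frac{1}{12850321641}\right) + 250069 \left(- \frac{1}{338568}\right) = - \frac{16384}{12850321641} - \frac{250069}{338568} = - \frac{1071157543180447}{1450235899116696}$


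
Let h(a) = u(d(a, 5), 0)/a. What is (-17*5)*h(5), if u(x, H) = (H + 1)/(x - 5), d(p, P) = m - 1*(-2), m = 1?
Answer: 17/2 ≈ 8.5000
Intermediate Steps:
d(p, P) = 3 (d(p, P) = 1 - 1*(-2) = 1 + 2 = 3)
u(x, H) = (1 + H)/(-5 + x)
h(a) = -1/(2*a) (h(a) = ((1 + 0)/(-5 + 3))/a = (1/(-2))/a = (-½*1)/a = -1/(2*a))
(-17*5)*h(5) = (-17*5)*(-½/5) = -(-85)/(2*5) = -85*(-⅒) = 17/2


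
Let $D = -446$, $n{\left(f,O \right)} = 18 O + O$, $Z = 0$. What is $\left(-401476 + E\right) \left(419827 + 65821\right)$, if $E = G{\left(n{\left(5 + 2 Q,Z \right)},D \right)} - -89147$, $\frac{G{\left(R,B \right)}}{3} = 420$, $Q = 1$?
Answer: $-151070037712$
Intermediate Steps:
$n{\left(f,O \right)} = 19 O$
$G{\left(R,B \right)} = 1260$ ($G{\left(R,B \right)} = 3 \cdot 420 = 1260$)
$E = 90407$ ($E = 1260 - -89147 = 1260 + 89147 = 90407$)
$\left(-401476 + E\right) \left(419827 + 65821\right) = \left(-401476 + 90407\right) \left(419827 + 65821\right) = \left(-311069\right) 485648 = -151070037712$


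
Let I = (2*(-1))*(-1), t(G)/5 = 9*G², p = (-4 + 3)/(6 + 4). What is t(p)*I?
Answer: 9/10 ≈ 0.90000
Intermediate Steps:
p = -⅒ (p = -1/10 = -1*⅒ = -⅒ ≈ -0.10000)
t(G) = 45*G² (t(G) = 5*(9*G²) = 45*G²)
I = 2 (I = -2*(-1) = 2)
t(p)*I = (45*(-⅒)²)*2 = (45*(1/100))*2 = (9/20)*2 = 9/10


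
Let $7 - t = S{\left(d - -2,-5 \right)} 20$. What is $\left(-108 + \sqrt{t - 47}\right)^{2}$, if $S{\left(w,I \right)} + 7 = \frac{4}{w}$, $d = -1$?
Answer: $11684 - 432 \sqrt{5} \approx 10718.0$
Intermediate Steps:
$S{\left(w,I \right)} = -7 + \frac{4}{w}$
$t = 67$ ($t = 7 - \left(-7 + \frac{4}{-1 - -2}\right) 20 = 7 - \left(-7 + \frac{4}{-1 + 2}\right) 20 = 7 - \left(-7 + \frac{4}{1}\right) 20 = 7 - \left(-7 + 4 \cdot 1\right) 20 = 7 - \left(-7 + 4\right) 20 = 7 - \left(-3\right) 20 = 7 - -60 = 7 + 60 = 67$)
$\left(-108 + \sqrt{t - 47}\right)^{2} = \left(-108 + \sqrt{67 - 47}\right)^{2} = \left(-108 + \sqrt{20}\right)^{2} = \left(-108 + 2 \sqrt{5}\right)^{2}$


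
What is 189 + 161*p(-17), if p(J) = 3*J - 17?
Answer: -10759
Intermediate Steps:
p(J) = -17 + 3*J
189 + 161*p(-17) = 189 + 161*(-17 + 3*(-17)) = 189 + 161*(-17 - 51) = 189 + 161*(-68) = 189 - 10948 = -10759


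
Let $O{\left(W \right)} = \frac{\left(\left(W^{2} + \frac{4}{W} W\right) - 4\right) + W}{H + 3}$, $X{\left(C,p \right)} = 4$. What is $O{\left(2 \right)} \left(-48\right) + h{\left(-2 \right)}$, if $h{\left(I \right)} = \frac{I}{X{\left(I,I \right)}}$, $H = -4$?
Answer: $\frac{575}{2} \approx 287.5$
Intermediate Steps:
$O{\left(W \right)} = - W - W^{2}$ ($O{\left(W \right)} = \frac{\left(\left(W^{2} + \frac{4}{W} W\right) - 4\right) + W}{-4 + 3} = \frac{\left(\left(W^{2} + 4\right) - 4\right) + W}{-1} = \left(\left(\left(4 + W^{2}\right) - 4\right) + W\right) \left(-1\right) = \left(W^{2} + W\right) \left(-1\right) = \left(W + W^{2}\right) \left(-1\right) = - W - W^{2}$)
$h{\left(I \right)} = \frac{I}{4}$
$O{\left(2 \right)} \left(-48\right) + h{\left(-2 \right)} = \left(-1\right) 2 \left(1 + 2\right) \left(-48\right) + \frac{1}{4} \left(-2\right) = \left(-1\right) 2 \cdot 3 \left(-48\right) - \frac{1}{2} = \left(-6\right) \left(-48\right) - \frac{1}{2} = 288 - \frac{1}{2} = \frac{575}{2}$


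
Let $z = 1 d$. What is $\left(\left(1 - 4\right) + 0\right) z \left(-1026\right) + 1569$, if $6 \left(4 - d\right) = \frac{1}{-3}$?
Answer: $14052$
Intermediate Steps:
$d = \frac{73}{18}$ ($d = 4 - \frac{1}{6 \left(-3\right)} = 4 - - \frac{1}{18} = 4 + \frac{1}{18} = \frac{73}{18} \approx 4.0556$)
$z = \frac{73}{18}$ ($z = 1 \cdot \frac{73}{18} = \frac{73}{18} \approx 4.0556$)
$\left(\left(1 - 4\right) + 0\right) z \left(-1026\right) + 1569 = \left(\left(1 - 4\right) + 0\right) \frac{73}{18} \left(-1026\right) + 1569 = \left(-3 + 0\right) \frac{73}{18} \left(-1026\right) + 1569 = \left(-3\right) \frac{73}{18} \left(-1026\right) + 1569 = \left(- \frac{73}{6}\right) \left(-1026\right) + 1569 = 12483 + 1569 = 14052$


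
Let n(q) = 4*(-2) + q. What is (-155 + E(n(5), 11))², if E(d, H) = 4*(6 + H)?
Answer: 7569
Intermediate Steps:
n(q) = -8 + q
E(d, H) = 24 + 4*H
(-155 + E(n(5), 11))² = (-155 + (24 + 4*11))² = (-155 + (24 + 44))² = (-155 + 68)² = (-87)² = 7569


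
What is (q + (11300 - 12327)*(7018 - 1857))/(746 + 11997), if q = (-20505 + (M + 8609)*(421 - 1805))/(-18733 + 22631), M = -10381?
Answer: -20658320663/49672214 ≈ -415.89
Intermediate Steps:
q = 2431943/3898 (q = (-20505 + (-10381 + 8609)*(421 - 1805))/(-18733 + 22631) = (-20505 - 1772*(-1384))/3898 = (-20505 + 2452448)*(1/3898) = 2431943*(1/3898) = 2431943/3898 ≈ 623.89)
(q + (11300 - 12327)*(7018 - 1857))/(746 + 11997) = (2431943/3898 + (11300 - 12327)*(7018 - 1857))/(746 + 11997) = (2431943/3898 - 1027*5161)/12743 = (2431943/3898 - 5300347)*(1/12743) = -20658320663/3898*1/12743 = -20658320663/49672214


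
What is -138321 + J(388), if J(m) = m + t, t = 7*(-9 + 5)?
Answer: -137961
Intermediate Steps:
t = -28 (t = 7*(-4) = -28)
J(m) = -28 + m (J(m) = m - 28 = -28 + m)
-138321 + J(388) = -138321 + (-28 + 388) = -138321 + 360 = -137961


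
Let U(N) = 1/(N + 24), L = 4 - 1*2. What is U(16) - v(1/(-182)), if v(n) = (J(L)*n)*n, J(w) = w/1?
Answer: 8261/331240 ≈ 0.024940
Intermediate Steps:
L = 2 (L = 4 - 2 = 2)
J(w) = w (J(w) = w*1 = w)
U(N) = 1/(24 + N)
v(n) = 2*n**2 (v(n) = (2*n)*n = 2*n**2)
U(16) - v(1/(-182)) = 1/(24 + 16) - 2*(1/(-182))**2 = 1/40 - 2*(-1/182)**2 = 1/40 - 2/33124 = 1/40 - 1*1/16562 = 1/40 - 1/16562 = 8261/331240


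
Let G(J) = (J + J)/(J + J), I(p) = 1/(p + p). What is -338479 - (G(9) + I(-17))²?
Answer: -391282813/1156 ≈ -3.3848e+5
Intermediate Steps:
I(p) = 1/(2*p)
G(J) = 1 (G(J) = (2*J)/((2*J)) = (2*J)*(1/(2*J)) = 1)
-338479 - (G(9) + I(-17))² = -338479 - (1 + (½)/(-17))² = -338479 - (1 + (½)*(-1/17))² = -338479 - (1 - 1/34)² = -338479 - (33/34)² = -338479 - 1*1089/1156 = -338479 - 1089/1156 = -391282813/1156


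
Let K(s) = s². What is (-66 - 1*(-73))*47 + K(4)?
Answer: 345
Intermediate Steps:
(-66 - 1*(-73))*47 + K(4) = (-66 - 1*(-73))*47 + 4² = (-66 + 73)*47 + 16 = 7*47 + 16 = 329 + 16 = 345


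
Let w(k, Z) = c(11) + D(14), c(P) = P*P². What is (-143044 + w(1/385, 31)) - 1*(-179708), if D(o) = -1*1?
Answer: 37994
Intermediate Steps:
c(P) = P³
D(o) = -1
w(k, Z) = 1330 (w(k, Z) = 11³ - 1 = 1331 - 1 = 1330)
(-143044 + w(1/385, 31)) - 1*(-179708) = (-143044 + 1330) - 1*(-179708) = -141714 + 179708 = 37994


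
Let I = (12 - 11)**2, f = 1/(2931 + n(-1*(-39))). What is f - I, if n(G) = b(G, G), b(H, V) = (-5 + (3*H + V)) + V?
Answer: -3120/3121 ≈ -0.99968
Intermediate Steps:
b(H, V) = -5 + 2*V + 3*H (b(H, V) = (-5 + (V + 3*H)) + V = (-5 + V + 3*H) + V = -5 + 2*V + 3*H)
n(G) = -5 + 5*G (n(G) = -5 + 2*G + 3*G = -5 + 5*G)
f = 1/3121 (f = 1/(2931 + (-5 + 5*(-1*(-39)))) = 1/(2931 + (-5 + 5*39)) = 1/(2931 + (-5 + 195)) = 1/(2931 + 190) = 1/3121 ≈ 0.00032041)
I = 1 (I = 1**2 = 1)
f - I = 1/3121 - 1*1 = 1/3121 - 1 = -3120/3121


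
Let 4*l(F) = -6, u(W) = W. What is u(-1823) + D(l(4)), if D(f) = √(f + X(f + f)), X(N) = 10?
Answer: -1823 + √34/2 ≈ -1820.1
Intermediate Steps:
l(F) = -3/2 (l(F) = (¼)*(-6) = -3/2)
D(f) = √(10 + f) (D(f) = √(f + 10) = √(10 + f))
u(-1823) + D(l(4)) = -1823 + √(10 - 3/2) = -1823 + √(17/2) = -1823 + √34/2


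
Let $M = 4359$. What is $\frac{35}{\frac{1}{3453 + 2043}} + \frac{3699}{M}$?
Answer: $\frac{279500313}{1453} \approx 1.9236 \cdot 10^{5}$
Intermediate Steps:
$\frac{35}{\frac{1}{3453 + 2043}} + \frac{3699}{M} = \frac{35}{\frac{1}{3453 + 2043}} + \frac{3699}{4359} = \frac{35}{\frac{1}{5496}} + 3699 \cdot \frac{1}{4359} = 35 \frac{1}{\frac{1}{5496}} + \frac{1233}{1453} = 35 \cdot 5496 + \frac{1233}{1453} = 192360 + \frac{1233}{1453} = \frac{279500313}{1453}$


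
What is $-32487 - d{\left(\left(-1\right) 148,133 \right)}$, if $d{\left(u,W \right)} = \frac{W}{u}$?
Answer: $- \frac{4807943}{148} \approx -32486.0$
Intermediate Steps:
$-32487 - d{\left(\left(-1\right) 148,133 \right)} = -32487 - \frac{133}{\left(-1\right) 148} = -32487 - \frac{133}{-148} = -32487 - 133 \left(- \frac{1}{148}\right) = -32487 - - \frac{133}{148} = -32487 + \frac{133}{148} = - \frac{4807943}{148}$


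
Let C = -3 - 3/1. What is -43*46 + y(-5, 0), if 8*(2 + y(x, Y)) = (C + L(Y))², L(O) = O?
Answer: -3951/2 ≈ -1975.5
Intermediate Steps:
C = -6 (C = -3 - 3*1 = -3 - 3 = -6)
y(x, Y) = -2 + (-6 + Y)²/8
-43*46 + y(-5, 0) = -43*46 + (-2 + (-6 + 0)²/8) = -1978 + (-2 + (⅛)*(-6)²) = -1978 + (-2 + (⅛)*36) = -1978 + (-2 + 9/2) = -1978 + 5/2 = -3951/2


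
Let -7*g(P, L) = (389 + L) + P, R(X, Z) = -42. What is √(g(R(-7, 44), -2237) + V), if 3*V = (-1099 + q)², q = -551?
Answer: √907770 ≈ 952.77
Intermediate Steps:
g(P, L) = -389/7 - L/7 - P/7 (g(P, L) = -((389 + L) + P)/7 = -(389 + L + P)/7 = -389/7 - L/7 - P/7)
V = 907500 (V = (-1099 - 551)²/3 = (⅓)*(-1650)² = (⅓)*2722500 = 907500)
√(g(R(-7, 44), -2237) + V) = √((-389/7 - ⅐*(-2237) - ⅐*(-42)) + 907500) = √((-389/7 + 2237/7 + 6) + 907500) = √(270 + 907500) = √907770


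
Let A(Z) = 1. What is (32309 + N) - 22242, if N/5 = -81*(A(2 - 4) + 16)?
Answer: 3182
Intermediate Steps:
N = -6885 (N = 5*(-81*(1 + 16)) = 5*(-81*17) = 5*(-1377) = -6885)
(32309 + N) - 22242 = (32309 - 6885) - 22242 = 25424 - 22242 = 3182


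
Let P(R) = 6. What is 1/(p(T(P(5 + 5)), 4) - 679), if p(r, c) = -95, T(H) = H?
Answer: -1/774 ≈ -0.0012920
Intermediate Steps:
1/(p(T(P(5 + 5)), 4) - 679) = 1/(-95 - 679) = 1/(-774) = -1/774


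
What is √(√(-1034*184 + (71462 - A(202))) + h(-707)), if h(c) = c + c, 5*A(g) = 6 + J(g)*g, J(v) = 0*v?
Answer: √(-35350 + 10*I*√742470)/5 ≈ 4.5498 + 37.877*I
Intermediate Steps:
J(v) = 0
A(g) = 6/5 (A(g) = (6 + 0*g)/5 = (6 + 0)/5 = (⅕)*6 = 6/5)
h(c) = 2*c
√(√(-1034*184 + (71462 - A(202))) + h(-707)) = √(√(-1034*184 + (71462 - 1*6/5)) + 2*(-707)) = √(√(-190256 + (71462 - 6/5)) - 1414) = √(√(-190256 + 357304/5) - 1414) = √(√(-593976/5) - 1414) = √(2*I*√742470/5 - 1414) = √(-1414 + 2*I*√742470/5)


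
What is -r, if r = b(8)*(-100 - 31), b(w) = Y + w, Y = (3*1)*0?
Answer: 1048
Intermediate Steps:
Y = 0 (Y = 3*0 = 0)
b(w) = w (b(w) = 0 + w = w)
r = -1048 (r = 8*(-100 - 31) = 8*(-131) = -1048)
-r = -1*(-1048) = 1048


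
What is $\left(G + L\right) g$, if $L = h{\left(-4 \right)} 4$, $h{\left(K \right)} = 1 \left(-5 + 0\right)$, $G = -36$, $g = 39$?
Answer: $-2184$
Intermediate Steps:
$h{\left(K \right)} = -5$ ($h{\left(K \right)} = 1 \left(-5\right) = -5$)
$L = -20$ ($L = \left(-5\right) 4 = -20$)
$\left(G + L\right) g = \left(-36 - 20\right) 39 = \left(-56\right) 39 = -2184$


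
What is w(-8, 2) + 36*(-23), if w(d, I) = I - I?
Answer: -828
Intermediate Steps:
w(d, I) = 0
w(-8, 2) + 36*(-23) = 0 + 36*(-23) = 0 - 828 = -828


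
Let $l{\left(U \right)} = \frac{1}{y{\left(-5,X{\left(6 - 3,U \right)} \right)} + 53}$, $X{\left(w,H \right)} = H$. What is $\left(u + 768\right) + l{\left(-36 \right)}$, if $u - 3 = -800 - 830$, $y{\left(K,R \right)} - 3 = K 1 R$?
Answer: $- \frac{202723}{236} \approx -859.0$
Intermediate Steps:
$y{\left(K,R \right)} = 3 + K R$ ($y{\left(K,R \right)} = 3 + K 1 R = 3 + K R$)
$l{\left(U \right)} = \frac{1}{56 - 5 U}$ ($l{\left(U \right)} = \frac{1}{\left(3 - 5 U\right) + 53} = \frac{1}{56 - 5 U}$)
$u = -1627$ ($u = 3 - 1630 = -1627$)
$\left(u + 768\right) + l{\left(-36 \right)} = \left(-1627 + 768\right) - \frac{1}{-56 + 5 \left(-36\right)} = -859 - \frac{1}{-56 - 180} = -859 - \frac{1}{-236} = -859 - - \frac{1}{236} = -859 + \frac{1}{236} = - \frac{202723}{236}$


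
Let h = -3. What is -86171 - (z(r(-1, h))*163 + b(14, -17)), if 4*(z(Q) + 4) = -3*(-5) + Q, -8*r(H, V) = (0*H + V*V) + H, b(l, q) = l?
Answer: -172207/2 ≈ -86104.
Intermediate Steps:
r(H, V) = -H/8 - V²/8 (r(H, V) = -((0*H + V*V) + H)/8 = -((0 + V²) + H)/8 = -(V² + H)/8 = -(H + V²)/8 = -H/8 - V²/8)
z(Q) = -¼ + Q/4 (z(Q) = -4 + (-3*(-5) + Q)/4 = -4 + (15 + Q)/4 = -4 + (15/4 + Q/4) = -¼ + Q/4)
-86171 - (z(r(-1, h))*163 + b(14, -17)) = -86171 - ((-¼ + (-⅛*(-1) - ⅛*(-3)²)/4)*163 + 14) = -86171 - ((-¼ + (⅛ - ⅛*9)/4)*163 + 14) = -86171 - ((-¼ + (⅛ - 9/8)/4)*163 + 14) = -86171 - ((-¼ + (¼)*(-1))*163 + 14) = -86171 - ((-¼ - ¼)*163 + 14) = -86171 - (-½*163 + 14) = -86171 - (-163/2 + 14) = -86171 - 1*(-135/2) = -86171 + 135/2 = -172207/2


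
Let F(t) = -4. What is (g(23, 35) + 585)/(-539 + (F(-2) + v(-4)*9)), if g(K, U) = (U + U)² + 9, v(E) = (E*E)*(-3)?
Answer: -5494/975 ≈ -5.6349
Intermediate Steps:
v(E) = -3*E² (v(E) = E²*(-3) = -3*E²)
g(K, U) = 9 + 4*U² (g(K, U) = (2*U)² + 9 = 4*U² + 9 = 9 + 4*U²)
(g(23, 35) + 585)/(-539 + (F(-2) + v(-4)*9)) = ((9 + 4*35²) + 585)/(-539 + (-4 - 3*(-4)²*9)) = ((9 + 4*1225) + 585)/(-539 + (-4 - 3*16*9)) = ((9 + 4900) + 585)/(-539 + (-4 - 48*9)) = (4909 + 585)/(-539 + (-4 - 432)) = 5494/(-539 - 436) = 5494/(-975) = -1/975*5494 = -5494/975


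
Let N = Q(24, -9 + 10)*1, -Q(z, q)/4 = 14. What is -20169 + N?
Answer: -20225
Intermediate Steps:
Q(z, q) = -56 (Q(z, q) = -4*14 = -56)
N = -56 (N = -56*1 = -56)
-20169 + N = -20169 - 56 = -20225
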